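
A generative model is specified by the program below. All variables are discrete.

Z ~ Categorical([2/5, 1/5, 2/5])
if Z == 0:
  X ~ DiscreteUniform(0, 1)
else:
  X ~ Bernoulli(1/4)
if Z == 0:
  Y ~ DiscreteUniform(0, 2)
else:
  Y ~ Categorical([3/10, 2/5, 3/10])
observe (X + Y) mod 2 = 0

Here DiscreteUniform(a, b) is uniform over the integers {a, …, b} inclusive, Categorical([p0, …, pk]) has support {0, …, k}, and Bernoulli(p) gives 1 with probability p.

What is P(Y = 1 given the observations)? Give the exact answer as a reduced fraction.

P(Y = 1 | obs) = 38/159

Enumerate traces; 9 have nonzero weight after conditioning:
  (Z=0, X=0, Y=0) weight 1/15
  (Z=0, X=0, Y=2) weight 1/15
  (Z=0, X=1, Y=1) weight 1/15
  (Z=1, X=0, Y=0) weight 9/200
  (Z=1, X=0, Y=2) weight 9/200
  (Z=1, X=1, Y=1) weight 1/50
  (Z=2, X=0, Y=0) weight 9/100
  (Z=2, X=0, Y=2) weight 9/100
  … 1 more
Group by Y:
  weight(Y=0) = 121/600
  weight(Y=1) = 19/150
  weight(Y=2) = 121/600
Total weight = 121/600 + 19/150 + 121/600 = 53/100
P(Y=0 | obs) = 121/600 / 53/100 = 121/318
P(Y=1 | obs) = 19/150 / 53/100 = 38/159
P(Y=2 | obs) = 121/600 / 53/100 = 121/318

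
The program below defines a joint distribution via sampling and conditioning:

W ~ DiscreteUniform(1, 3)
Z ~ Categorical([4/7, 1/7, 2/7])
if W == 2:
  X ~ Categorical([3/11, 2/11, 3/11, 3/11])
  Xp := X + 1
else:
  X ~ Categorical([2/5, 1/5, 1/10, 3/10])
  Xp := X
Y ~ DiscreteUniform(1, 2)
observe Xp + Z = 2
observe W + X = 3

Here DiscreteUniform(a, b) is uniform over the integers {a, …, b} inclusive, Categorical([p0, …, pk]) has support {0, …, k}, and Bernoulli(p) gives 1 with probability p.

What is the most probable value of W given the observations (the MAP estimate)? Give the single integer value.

argmax_v P(W = v | obs) = 3

Enumerate traces; 6 have nonzero weight after conditioning:
  (W=1, Z=0, X=2, Y=1) weight 1/105
  (W=1, Z=0, X=2, Y=2) weight 1/105
  (W=2, Z=0, X=1, Y=1) weight 4/231
  (W=2, Z=0, X=1, Y=2) weight 4/231
  (W=3, Z=2, X=0, Y=1) weight 2/105
  (W=3, Z=2, X=0, Y=2) weight 2/105
Group by W:
  weight(W=1) = 2/105
  weight(W=2) = 8/231
  weight(W=3) = 4/105
Total weight = 2/105 + 8/231 + 4/105 = 106/1155
P(W=1 | obs) = 2/105 / 106/1155 = 11/53
P(W=2 | obs) = 8/231 / 106/1155 = 20/53
P(W=3 | obs) = 4/105 / 106/1155 = 22/53
argmax = 3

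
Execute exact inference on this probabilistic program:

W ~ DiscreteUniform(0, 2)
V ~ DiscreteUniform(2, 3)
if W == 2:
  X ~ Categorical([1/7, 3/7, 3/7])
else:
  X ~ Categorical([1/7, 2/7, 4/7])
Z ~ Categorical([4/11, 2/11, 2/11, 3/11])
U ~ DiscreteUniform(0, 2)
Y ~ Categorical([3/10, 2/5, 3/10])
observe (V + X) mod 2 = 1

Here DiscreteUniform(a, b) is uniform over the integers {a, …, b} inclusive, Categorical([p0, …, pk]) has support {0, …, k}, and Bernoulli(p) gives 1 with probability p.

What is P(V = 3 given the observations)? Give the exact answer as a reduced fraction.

P(V = 3 | obs) = 2/3

Enumerate traces; 324 have nonzero weight after conditioning:
  (W=0, V=2, X=1, Z=0, U=0, Y=0) weight 2/1155
  (W=0, V=2, X=1, Z=0, U=0, Y=1) weight 8/3465
  (W=0, V=2, X=1, Z=0, U=0, Y=2) weight 2/1155
  (W=0, V=2, X=1, Z=0, U=1, Y=0) weight 2/1155
  (W=0, V=2, X=1, Z=0, U=1, Y=1) weight 8/3465
  (W=0, V=2, X=1, Z=0, U=1, Y=2) weight 2/1155
  (W=0, V=2, X=1, Z=0, U=2, Y=0) weight 2/1155
  (W=0, V=2, X=1, Z=0, U=2, Y=1) weight 8/3465
  (W=0, V=3, X=0, Z=0, U=0, Y=0) weight 1/1155
  … 315 more
Group by V:
  weight(V=2) = 1/6
  weight(V=3) = 1/3
Total weight = 1/6 + 1/3 = 1/2
P(V=2 | obs) = 1/6 / 1/2 = 1/3
P(V=3 | obs) = 1/3 / 1/2 = 2/3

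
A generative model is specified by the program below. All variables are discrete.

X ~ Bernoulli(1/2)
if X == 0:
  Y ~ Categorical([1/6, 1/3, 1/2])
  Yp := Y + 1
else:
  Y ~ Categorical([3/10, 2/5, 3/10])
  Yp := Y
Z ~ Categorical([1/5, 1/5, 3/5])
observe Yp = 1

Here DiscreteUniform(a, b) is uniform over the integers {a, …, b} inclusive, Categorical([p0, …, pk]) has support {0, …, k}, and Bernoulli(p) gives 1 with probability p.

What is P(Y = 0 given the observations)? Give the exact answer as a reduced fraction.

Enumerate traces; 6 have nonzero weight after conditioning:
  (X=0, Y=0, Z=0) weight 1/60
  (X=0, Y=0, Z=1) weight 1/60
  (X=0, Y=0, Z=2) weight 1/20
  (X=1, Y=1, Z=0) weight 1/25
  (X=1, Y=1, Z=1) weight 1/25
  (X=1, Y=1, Z=2) weight 3/25
Group by Y:
  weight(Y=0) = 1/12
  weight(Y=1) = 1/5
Total weight = 1/12 + 1/5 = 17/60
P(Y=0 | obs) = 1/12 / 17/60 = 5/17
P(Y=1 | obs) = 1/5 / 17/60 = 12/17

P(Y = 0 | obs) = 5/17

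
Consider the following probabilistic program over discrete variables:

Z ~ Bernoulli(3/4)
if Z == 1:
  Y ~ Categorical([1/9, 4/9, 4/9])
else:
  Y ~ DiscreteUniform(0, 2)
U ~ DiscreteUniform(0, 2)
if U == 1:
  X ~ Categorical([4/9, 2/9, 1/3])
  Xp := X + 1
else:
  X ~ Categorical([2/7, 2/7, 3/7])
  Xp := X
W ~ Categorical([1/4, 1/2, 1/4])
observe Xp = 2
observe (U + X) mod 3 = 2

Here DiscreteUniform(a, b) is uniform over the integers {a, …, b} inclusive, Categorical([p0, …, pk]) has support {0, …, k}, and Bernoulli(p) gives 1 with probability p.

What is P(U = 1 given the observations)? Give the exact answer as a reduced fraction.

P(U = 1 | obs) = 14/41

Enumerate traces; 36 have nonzero weight after conditioning:
  (Z=0, Y=0, U=0, X=2, W=0) weight 1/336
  (Z=0, Y=0, U=0, X=2, W=1) weight 1/168
  (Z=0, Y=0, U=0, X=2, W=2) weight 1/336
  (Z=0, Y=0, U=1, X=1, W=0) weight 1/648
  (Z=0, Y=0, U=1, X=1, W=1) weight 1/324
  (Z=0, Y=0, U=1, X=1, W=2) weight 1/648
  (Z=0, Y=1, U=0, X=2, W=0) weight 1/336
  (Z=0, Y=1, U=0, X=2, W=1) weight 1/168
  … 28 more
Group by U:
  weight(U=0) = 1/7
  weight(U=1) = 2/27
Total weight = 1/7 + 2/27 = 41/189
P(U=0 | obs) = 1/7 / 41/189 = 27/41
P(U=1 | obs) = 2/27 / 41/189 = 14/41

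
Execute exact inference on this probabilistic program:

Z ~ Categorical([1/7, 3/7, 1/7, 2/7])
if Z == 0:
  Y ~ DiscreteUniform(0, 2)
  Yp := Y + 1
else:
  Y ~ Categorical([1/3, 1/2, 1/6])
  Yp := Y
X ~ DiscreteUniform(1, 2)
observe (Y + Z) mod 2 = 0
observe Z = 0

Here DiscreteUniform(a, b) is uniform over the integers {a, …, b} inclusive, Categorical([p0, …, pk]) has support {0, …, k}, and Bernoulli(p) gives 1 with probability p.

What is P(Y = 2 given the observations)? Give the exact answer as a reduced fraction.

Enumerate traces; 4 have nonzero weight after conditioning:
  (Z=0, Y=0, X=1) weight 1/42
  (Z=0, Y=0, X=2) weight 1/42
  (Z=0, Y=2, X=1) weight 1/42
  (Z=0, Y=2, X=2) weight 1/42
Group by Y:
  weight(Y=0) = 1/21
  weight(Y=2) = 1/21
Total weight = 1/21 + 1/21 = 2/21
P(Y=0 | obs) = 1/21 / 2/21 = 1/2
P(Y=2 | obs) = 1/21 / 2/21 = 1/2

P(Y = 2 | obs) = 1/2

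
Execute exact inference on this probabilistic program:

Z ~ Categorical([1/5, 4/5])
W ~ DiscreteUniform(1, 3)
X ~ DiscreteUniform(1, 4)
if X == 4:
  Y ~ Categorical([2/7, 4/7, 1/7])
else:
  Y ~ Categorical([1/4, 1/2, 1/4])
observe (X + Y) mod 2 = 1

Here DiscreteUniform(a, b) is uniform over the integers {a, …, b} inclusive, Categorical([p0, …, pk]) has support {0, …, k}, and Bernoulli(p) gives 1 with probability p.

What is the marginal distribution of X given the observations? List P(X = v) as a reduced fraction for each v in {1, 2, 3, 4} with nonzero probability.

P(X=1) = 7/29, P(X=2) = 7/29, P(X=3) = 7/29, P(X=4) = 8/29

Enumerate traces; 36 have nonzero weight after conditioning:
  (Z=0, W=1, X=1, Y=0) weight 1/240
  (Z=0, W=1, X=1, Y=2) weight 1/240
  (Z=0, W=1, X=2, Y=1) weight 1/120
  (Z=0, W=1, X=3, Y=0) weight 1/240
  (Z=0, W=1, X=3, Y=2) weight 1/240
  (Z=0, W=1, X=4, Y=1) weight 1/105
  (Z=0, W=2, X=1, Y=0) weight 1/240
  (Z=0, W=2, X=1, Y=2) weight 1/240
  … 28 more
Group by X:
  weight(X=1) = 1/8
  weight(X=2) = 1/8
  weight(X=3) = 1/8
  weight(X=4) = 1/7
Total weight = 1/8 + 1/8 + 1/8 + 1/7 = 29/56
P(X=1 | obs) = 1/8 / 29/56 = 7/29
P(X=2 | obs) = 1/8 / 29/56 = 7/29
P(X=3 | obs) = 1/8 / 29/56 = 7/29
P(X=4 | obs) = 1/7 / 29/56 = 8/29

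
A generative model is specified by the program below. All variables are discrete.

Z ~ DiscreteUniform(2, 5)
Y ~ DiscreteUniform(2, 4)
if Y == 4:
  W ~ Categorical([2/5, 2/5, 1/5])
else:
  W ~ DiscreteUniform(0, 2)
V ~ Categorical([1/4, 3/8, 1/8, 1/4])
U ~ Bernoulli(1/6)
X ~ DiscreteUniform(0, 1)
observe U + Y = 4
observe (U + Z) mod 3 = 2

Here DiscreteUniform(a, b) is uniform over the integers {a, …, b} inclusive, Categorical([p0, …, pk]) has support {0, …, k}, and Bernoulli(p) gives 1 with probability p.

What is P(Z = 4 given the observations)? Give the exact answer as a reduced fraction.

Enumerate traces; 72 have nonzero weight after conditioning:
  (Z=2, Y=4, W=0, V=0, U=0, X=0) weight 1/288
  (Z=2, Y=4, W=0, V=0, U=0, X=1) weight 1/288
  (Z=2, Y=4, W=0, V=1, U=0, X=0) weight 1/192
  (Z=2, Y=4, W=0, V=1, U=0, X=1) weight 1/192
  (Z=2, Y=4, W=0, V=2, U=0, X=0) weight 1/576
  (Z=2, Y=4, W=0, V=2, U=0, X=1) weight 1/576
  (Z=2, Y=4, W=0, V=3, U=0, X=0) weight 1/288
  (Z=2, Y=4, W=0, V=3, U=0, X=1) weight 1/288
  (Z=4, Y=3, W=0, V=0, U=1, X=0) weight 1/1728
  (Z=5, Y=4, W=0, V=0, U=0, X=0) weight 1/288
  … 62 more
Group by Z:
  weight(Z=2) = 5/72
  weight(Z=4) = 1/72
  weight(Z=5) = 5/72
Total weight = 5/72 + 1/72 + 5/72 = 11/72
P(Z=2 | obs) = 5/72 / 11/72 = 5/11
P(Z=4 | obs) = 1/72 / 11/72 = 1/11
P(Z=5 | obs) = 5/72 / 11/72 = 5/11

P(Z = 4 | obs) = 1/11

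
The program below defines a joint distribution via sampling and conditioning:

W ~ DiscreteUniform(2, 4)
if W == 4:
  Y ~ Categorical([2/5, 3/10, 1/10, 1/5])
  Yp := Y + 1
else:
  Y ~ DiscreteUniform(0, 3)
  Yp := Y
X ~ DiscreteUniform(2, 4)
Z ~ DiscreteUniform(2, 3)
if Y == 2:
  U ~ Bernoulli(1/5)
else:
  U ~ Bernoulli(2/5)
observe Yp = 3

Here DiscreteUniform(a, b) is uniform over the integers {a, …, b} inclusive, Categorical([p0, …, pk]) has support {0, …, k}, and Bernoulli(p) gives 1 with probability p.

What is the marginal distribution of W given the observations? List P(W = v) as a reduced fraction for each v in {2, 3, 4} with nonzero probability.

P(W=2) = 5/12, P(W=3) = 5/12, P(W=4) = 1/6

Enumerate traces; 36 have nonzero weight after conditioning:
  (W=2, Y=3, X=2, Z=2, U=0) weight 1/120
  (W=2, Y=3, X=2, Z=2, U=1) weight 1/180
  (W=2, Y=3, X=2, Z=3, U=0) weight 1/120
  (W=2, Y=3, X=2, Z=3, U=1) weight 1/180
  (W=2, Y=3, X=3, Z=2, U=0) weight 1/120
  (W=2, Y=3, X=3, Z=2, U=1) weight 1/180
  (W=2, Y=3, X=3, Z=3, U=0) weight 1/120
  (W=2, Y=3, X=3, Z=3, U=1) weight 1/180
  (W=3, Y=3, X=2, Z=2, U=0) weight 1/120
  (W=4, Y=2, X=2, Z=2, U=0) weight 1/225
  … 26 more
Group by W:
  weight(W=2) = 1/12
  weight(W=3) = 1/12
  weight(W=4) = 1/30
Total weight = 1/12 + 1/12 + 1/30 = 1/5
P(W=2 | obs) = 1/12 / 1/5 = 5/12
P(W=3 | obs) = 1/12 / 1/5 = 5/12
P(W=4 | obs) = 1/30 / 1/5 = 1/6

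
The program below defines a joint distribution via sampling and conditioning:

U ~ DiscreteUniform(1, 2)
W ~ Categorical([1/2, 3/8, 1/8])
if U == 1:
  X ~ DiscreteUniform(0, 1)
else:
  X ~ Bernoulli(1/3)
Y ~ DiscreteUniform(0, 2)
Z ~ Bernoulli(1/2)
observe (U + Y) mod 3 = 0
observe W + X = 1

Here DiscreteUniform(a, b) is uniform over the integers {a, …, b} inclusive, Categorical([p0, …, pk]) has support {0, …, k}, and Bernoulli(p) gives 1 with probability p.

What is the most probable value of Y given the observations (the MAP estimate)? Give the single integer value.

argmax_v P(Y = v | obs) = 2

Enumerate traces; 8 have nonzero weight after conditioning:
  (U=1, W=0, X=1, Y=2, Z=0) weight 1/48
  (U=1, W=0, X=1, Y=2, Z=1) weight 1/48
  (U=1, W=1, X=0, Y=2, Z=0) weight 1/64
  (U=1, W=1, X=0, Y=2, Z=1) weight 1/64
  (U=2, W=0, X=1, Y=1, Z=0) weight 1/72
  (U=2, W=0, X=1, Y=1, Z=1) weight 1/72
  (U=2, W=1, X=0, Y=1, Z=0) weight 1/48
  (U=2, W=1, X=0, Y=1, Z=1) weight 1/48
Group by Y:
  weight(Y=1) = 5/72
  weight(Y=2) = 7/96
Total weight = 5/72 + 7/96 = 41/288
P(Y=1 | obs) = 5/72 / 41/288 = 20/41
P(Y=2 | obs) = 7/96 / 41/288 = 21/41
argmax = 2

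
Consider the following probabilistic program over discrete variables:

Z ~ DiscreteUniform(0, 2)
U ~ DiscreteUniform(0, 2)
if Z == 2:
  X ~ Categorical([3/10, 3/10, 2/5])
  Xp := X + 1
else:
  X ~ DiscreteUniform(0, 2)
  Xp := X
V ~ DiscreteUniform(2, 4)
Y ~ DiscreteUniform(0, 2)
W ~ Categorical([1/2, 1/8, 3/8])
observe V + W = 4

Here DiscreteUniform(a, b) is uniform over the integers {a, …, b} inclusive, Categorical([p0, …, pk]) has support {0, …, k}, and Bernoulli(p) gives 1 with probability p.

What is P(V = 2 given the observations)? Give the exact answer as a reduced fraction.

Enumerate traces; 243 have nonzero weight after conditioning:
  (Z=0, U=0, X=0, V=2, Y=0, W=2) weight 1/648
  (Z=0, U=0, X=0, V=2, Y=1, W=2) weight 1/648
  (Z=0, U=0, X=0, V=2, Y=2, W=2) weight 1/648
  (Z=0, U=0, X=0, V=3, Y=0, W=1) weight 1/1944
  (Z=0, U=0, X=0, V=3, Y=1, W=1) weight 1/1944
  (Z=0, U=0, X=0, V=3, Y=2, W=1) weight 1/1944
  (Z=0, U=0, X=0, V=4, Y=0, W=0) weight 1/486
  (Z=0, U=0, X=0, V=4, Y=1, W=0) weight 1/486
  … 235 more
Group by V:
  weight(V=2) = 1/8
  weight(V=3) = 1/24
  weight(V=4) = 1/6
Total weight = 1/8 + 1/24 + 1/6 = 1/3
P(V=2 | obs) = 1/8 / 1/3 = 3/8
P(V=3 | obs) = 1/24 / 1/3 = 1/8
P(V=4 | obs) = 1/6 / 1/3 = 1/2

P(V = 2 | obs) = 3/8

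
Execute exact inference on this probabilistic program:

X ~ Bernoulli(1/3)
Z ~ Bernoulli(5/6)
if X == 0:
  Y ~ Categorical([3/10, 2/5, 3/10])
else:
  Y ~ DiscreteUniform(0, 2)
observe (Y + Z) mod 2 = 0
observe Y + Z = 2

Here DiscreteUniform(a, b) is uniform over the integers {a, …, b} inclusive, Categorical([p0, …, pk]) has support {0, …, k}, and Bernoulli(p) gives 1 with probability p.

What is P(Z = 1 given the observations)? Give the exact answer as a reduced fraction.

P(Z = 1 | obs) = 85/99

Enumerate traces; 4 have nonzero weight after conditioning:
  (X=0, Z=0, Y=2) weight 1/30
  (X=0, Z=1, Y=1) weight 2/9
  (X=1, Z=0, Y=2) weight 1/54
  (X=1, Z=1, Y=1) weight 5/54
Group by Z:
  weight(Z=0) = 7/135
  weight(Z=1) = 17/54
Total weight = 7/135 + 17/54 = 11/30
P(Z=0 | obs) = 7/135 / 11/30 = 14/99
P(Z=1 | obs) = 17/54 / 11/30 = 85/99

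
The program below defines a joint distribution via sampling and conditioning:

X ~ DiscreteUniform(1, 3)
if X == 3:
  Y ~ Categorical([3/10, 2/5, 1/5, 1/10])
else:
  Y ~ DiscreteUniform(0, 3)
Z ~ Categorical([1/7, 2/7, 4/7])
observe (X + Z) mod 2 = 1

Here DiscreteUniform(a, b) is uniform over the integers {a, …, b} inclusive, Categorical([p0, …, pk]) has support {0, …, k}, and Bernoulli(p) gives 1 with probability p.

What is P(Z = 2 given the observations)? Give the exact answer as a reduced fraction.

P(Z = 2 | obs) = 2/3

Enumerate traces; 20 have nonzero weight after conditioning:
  (X=1, Y=0, Z=0) weight 1/84
  (X=1, Y=0, Z=2) weight 1/21
  (X=1, Y=1, Z=0) weight 1/84
  (X=1, Y=1, Z=2) weight 1/21
  (X=1, Y=2, Z=0) weight 1/84
  (X=1, Y=2, Z=2) weight 1/21
  (X=1, Y=3, Z=0) weight 1/84
  (X=1, Y=3, Z=2) weight 1/21
  (X=2, Y=0, Z=1) weight 1/42
  … 11 more
Group by Z:
  weight(Z=0) = 2/21
  weight(Z=1) = 2/21
  weight(Z=2) = 8/21
Total weight = 2/21 + 2/21 + 8/21 = 4/7
P(Z=0 | obs) = 2/21 / 4/7 = 1/6
P(Z=1 | obs) = 2/21 / 4/7 = 1/6
P(Z=2 | obs) = 8/21 / 4/7 = 2/3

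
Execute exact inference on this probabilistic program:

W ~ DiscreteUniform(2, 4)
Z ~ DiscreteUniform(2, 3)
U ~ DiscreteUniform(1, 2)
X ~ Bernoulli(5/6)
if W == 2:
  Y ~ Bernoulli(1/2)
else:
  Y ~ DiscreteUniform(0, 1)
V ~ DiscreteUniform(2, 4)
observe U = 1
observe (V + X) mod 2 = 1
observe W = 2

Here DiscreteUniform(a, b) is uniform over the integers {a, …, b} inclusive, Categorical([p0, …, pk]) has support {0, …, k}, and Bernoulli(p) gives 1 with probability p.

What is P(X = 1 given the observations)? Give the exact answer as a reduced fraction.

P(X = 1 | obs) = 10/11

Enumerate traces; 12 have nonzero weight after conditioning:
  (W=2, Z=2, U=1, X=0, Y=0, V=3) weight 1/432
  (W=2, Z=2, U=1, X=0, Y=1, V=3) weight 1/432
  (W=2, Z=2, U=1, X=1, Y=0, V=2) weight 5/432
  (W=2, Z=2, U=1, X=1, Y=0, V=4) weight 5/432
  (W=2, Z=2, U=1, X=1, Y=1, V=2) weight 5/432
  (W=2, Z=2, U=1, X=1, Y=1, V=4) weight 5/432
  (W=2, Z=3, U=1, X=0, Y=0, V=3) weight 1/432
  (W=2, Z=3, U=1, X=0, Y=1, V=3) weight 1/432
  … 4 more
Group by X:
  weight(X=0) = 1/108
  weight(X=1) = 5/54
Total weight = 1/108 + 5/54 = 11/108
P(X=0 | obs) = 1/108 / 11/108 = 1/11
P(X=1 | obs) = 5/54 / 11/108 = 10/11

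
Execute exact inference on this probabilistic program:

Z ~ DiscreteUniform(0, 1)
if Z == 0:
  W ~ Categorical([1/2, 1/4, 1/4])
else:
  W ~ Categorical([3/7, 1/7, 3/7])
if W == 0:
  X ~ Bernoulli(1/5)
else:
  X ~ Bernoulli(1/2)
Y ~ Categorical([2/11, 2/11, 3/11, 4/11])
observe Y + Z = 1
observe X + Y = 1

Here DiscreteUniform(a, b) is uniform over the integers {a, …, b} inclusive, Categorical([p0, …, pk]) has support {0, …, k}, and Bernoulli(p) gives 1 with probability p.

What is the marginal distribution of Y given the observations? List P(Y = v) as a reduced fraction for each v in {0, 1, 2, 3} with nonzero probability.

Enumerate traces; 6 have nonzero weight after conditioning:
  (Z=0, W=0, X=0, Y=1) weight 2/55
  (Z=0, W=1, X=0, Y=1) weight 1/88
  (Z=0, W=2, X=0, Y=1) weight 1/88
  (Z=1, W=0, X=1, Y=0) weight 3/385
  (Z=1, W=1, X=1, Y=0) weight 1/154
  (Z=1, W=2, X=1, Y=0) weight 3/154
Group by Y:
  weight(Y=0) = 13/385
  weight(Y=1) = 13/220
Total weight = 13/385 + 13/220 = 13/140
P(Y=0 | obs) = 13/385 / 13/140 = 4/11
P(Y=1 | obs) = 13/220 / 13/140 = 7/11

P(Y=0) = 4/11, P(Y=1) = 7/11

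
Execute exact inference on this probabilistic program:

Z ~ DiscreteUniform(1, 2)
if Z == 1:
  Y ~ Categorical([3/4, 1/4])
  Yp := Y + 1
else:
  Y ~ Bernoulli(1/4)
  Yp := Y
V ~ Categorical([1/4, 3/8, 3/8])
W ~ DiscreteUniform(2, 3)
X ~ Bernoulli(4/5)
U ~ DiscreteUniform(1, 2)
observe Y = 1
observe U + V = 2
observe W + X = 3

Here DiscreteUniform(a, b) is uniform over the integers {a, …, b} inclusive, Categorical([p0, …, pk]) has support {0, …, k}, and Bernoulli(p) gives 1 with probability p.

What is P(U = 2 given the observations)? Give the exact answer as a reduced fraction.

P(U = 2 | obs) = 2/5

Enumerate traces; 8 have nonzero weight after conditioning:
  (Z=1, Y=1, V=0, W=2, X=1, U=2) weight 1/160
  (Z=1, Y=1, V=0, W=3, X=0, U=2) weight 1/640
  (Z=1, Y=1, V=1, W=2, X=1, U=1) weight 3/320
  (Z=1, Y=1, V=1, W=3, X=0, U=1) weight 3/1280
  (Z=2, Y=1, V=0, W=2, X=1, U=2) weight 1/160
  (Z=2, Y=1, V=0, W=3, X=0, U=2) weight 1/640
  (Z=2, Y=1, V=1, W=2, X=1, U=1) weight 3/320
  (Z=2, Y=1, V=1, W=3, X=0, U=1) weight 3/1280
Group by U:
  weight(U=1) = 3/128
  weight(U=2) = 1/64
Total weight = 3/128 + 1/64 = 5/128
P(U=1 | obs) = 3/128 / 5/128 = 3/5
P(U=2 | obs) = 1/64 / 5/128 = 2/5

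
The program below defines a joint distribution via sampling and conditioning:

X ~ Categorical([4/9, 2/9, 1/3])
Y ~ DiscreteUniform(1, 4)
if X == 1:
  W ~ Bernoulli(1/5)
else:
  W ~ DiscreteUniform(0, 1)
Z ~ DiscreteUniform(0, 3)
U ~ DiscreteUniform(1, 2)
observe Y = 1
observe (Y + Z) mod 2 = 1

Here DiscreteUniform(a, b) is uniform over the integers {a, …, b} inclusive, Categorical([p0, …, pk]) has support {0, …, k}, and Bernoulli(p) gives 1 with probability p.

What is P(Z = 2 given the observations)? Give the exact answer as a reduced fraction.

Enumerate traces; 24 have nonzero weight after conditioning:
  (X=0, Y=1, W=0, Z=0, U=1) weight 1/144
  (X=0, Y=1, W=0, Z=0, U=2) weight 1/144
  (X=0, Y=1, W=0, Z=2, U=1) weight 1/144
  (X=0, Y=1, W=0, Z=2, U=2) weight 1/144
  (X=0, Y=1, W=1, Z=0, U=1) weight 1/144
  (X=0, Y=1, W=1, Z=0, U=2) weight 1/144
  (X=0, Y=1, W=1, Z=2, U=1) weight 1/144
  (X=0, Y=1, W=1, Z=2, U=2) weight 1/144
  … 16 more
Group by Z:
  weight(Z=0) = 1/16
  weight(Z=2) = 1/16
Total weight = 1/16 + 1/16 = 1/8
P(Z=0 | obs) = 1/16 / 1/8 = 1/2
P(Z=2 | obs) = 1/16 / 1/8 = 1/2

P(Z = 2 | obs) = 1/2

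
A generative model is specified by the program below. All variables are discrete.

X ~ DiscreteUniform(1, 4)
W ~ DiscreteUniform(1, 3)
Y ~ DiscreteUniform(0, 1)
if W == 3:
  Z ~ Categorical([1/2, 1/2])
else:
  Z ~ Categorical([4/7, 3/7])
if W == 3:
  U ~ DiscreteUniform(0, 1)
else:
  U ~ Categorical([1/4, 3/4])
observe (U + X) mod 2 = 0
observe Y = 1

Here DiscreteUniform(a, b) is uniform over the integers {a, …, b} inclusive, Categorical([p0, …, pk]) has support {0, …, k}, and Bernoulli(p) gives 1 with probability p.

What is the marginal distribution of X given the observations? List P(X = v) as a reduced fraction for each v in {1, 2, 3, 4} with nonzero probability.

Enumerate traces; 24 have nonzero weight after conditioning:
  (X=1, W=1, Y=1, Z=0, U=1) weight 1/56
  (X=1, W=1, Y=1, Z=1, U=1) weight 3/224
  (X=1, W=2, Y=1, Z=0, U=1) weight 1/56
  (X=1, W=2, Y=1, Z=1, U=1) weight 3/224
  (X=1, W=3, Y=1, Z=0, U=1) weight 1/96
  (X=1, W=3, Y=1, Z=1, U=1) weight 1/96
  (X=2, W=1, Y=1, Z=0, U=0) weight 1/168
  (X=2, W=1, Y=1, Z=1, U=0) weight 1/224
  (X=3, W=1, Y=1, Z=0, U=1) weight 1/56
  (X=4, W=1, Y=1, Z=0, U=0) weight 1/168
  … 14 more
Group by X:
  weight(X=1) = 1/12
  weight(X=2) = 1/24
  weight(X=3) = 1/12
  weight(X=4) = 1/24
Total weight = 1/12 + 1/24 + 1/12 + 1/24 = 1/4
P(X=1 | obs) = 1/12 / 1/4 = 1/3
P(X=2 | obs) = 1/24 / 1/4 = 1/6
P(X=3 | obs) = 1/12 / 1/4 = 1/3
P(X=4 | obs) = 1/24 / 1/4 = 1/6

P(X=1) = 1/3, P(X=2) = 1/6, P(X=3) = 1/3, P(X=4) = 1/6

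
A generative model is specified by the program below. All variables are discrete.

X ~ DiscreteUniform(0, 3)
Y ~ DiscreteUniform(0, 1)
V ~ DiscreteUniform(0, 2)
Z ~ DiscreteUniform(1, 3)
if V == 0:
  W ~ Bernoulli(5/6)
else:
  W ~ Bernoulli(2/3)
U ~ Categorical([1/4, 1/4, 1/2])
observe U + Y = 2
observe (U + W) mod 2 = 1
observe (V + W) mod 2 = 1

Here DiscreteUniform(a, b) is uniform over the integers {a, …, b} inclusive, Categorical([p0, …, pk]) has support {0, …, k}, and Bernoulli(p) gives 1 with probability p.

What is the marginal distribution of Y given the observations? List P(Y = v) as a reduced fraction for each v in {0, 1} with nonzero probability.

P(Y=0) = 9/10, P(Y=1) = 1/10

Enumerate traces; 36 have nonzero weight after conditioning:
  (X=0, Y=0, V=0, Z=1, W=1, U=2) weight 5/864
  (X=0, Y=0, V=0, Z=2, W=1, U=2) weight 5/864
  (X=0, Y=0, V=0, Z=3, W=1, U=2) weight 5/864
  (X=0, Y=0, V=2, Z=1, W=1, U=2) weight 1/216
  (X=0, Y=0, V=2, Z=2, W=1, U=2) weight 1/216
  (X=0, Y=0, V=2, Z=3, W=1, U=2) weight 1/216
  (X=0, Y=1, V=1, Z=1, W=0, U=1) weight 1/864
  (X=0, Y=1, V=1, Z=2, W=0, U=1) weight 1/864
  … 28 more
Group by Y:
  weight(Y=0) = 1/8
  weight(Y=1) = 1/72
Total weight = 1/8 + 1/72 = 5/36
P(Y=0 | obs) = 1/8 / 5/36 = 9/10
P(Y=1 | obs) = 1/72 / 5/36 = 1/10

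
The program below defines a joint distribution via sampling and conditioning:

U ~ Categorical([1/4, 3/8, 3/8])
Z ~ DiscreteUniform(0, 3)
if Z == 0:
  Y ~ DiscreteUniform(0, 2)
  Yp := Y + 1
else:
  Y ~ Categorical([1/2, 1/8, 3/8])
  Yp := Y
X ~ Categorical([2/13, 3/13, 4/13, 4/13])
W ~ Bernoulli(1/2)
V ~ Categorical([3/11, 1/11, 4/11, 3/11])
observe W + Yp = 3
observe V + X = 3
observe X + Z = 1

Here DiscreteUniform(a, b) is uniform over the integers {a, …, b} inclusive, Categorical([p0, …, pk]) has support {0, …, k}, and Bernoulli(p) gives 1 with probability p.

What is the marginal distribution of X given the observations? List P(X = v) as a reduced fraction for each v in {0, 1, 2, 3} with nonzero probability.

P(X=0) = 9/41, P(X=1) = 32/41

Enumerate traces; 9 have nonzero weight after conditioning:
  (U=0, Z=0, Y=1, X=1, W=1, V=2) weight 1/1144
  (U=0, Z=0, Y=2, X=1, W=0, V=2) weight 1/1144
  (U=0, Z=1, Y=2, X=0, W=1, V=3) weight 9/18304
  (U=1, Z=0, Y=1, X=1, W=1, V=2) weight 3/2288
  (U=1, Z=0, Y=2, X=1, W=0, V=2) weight 3/2288
  (U=1, Z=1, Y=2, X=0, W=1, V=3) weight 27/36608
  (U=2, Z=0, Y=1, X=1, W=1, V=2) weight 3/2288
  (U=2, Z=0, Y=2, X=1, W=0, V=2) weight 3/2288
  … 1 more
Group by X:
  weight(X=0) = 9/4576
  weight(X=1) = 1/143
Total weight = 9/4576 + 1/143 = 41/4576
P(X=0 | obs) = 9/4576 / 41/4576 = 9/41
P(X=1 | obs) = 1/143 / 41/4576 = 32/41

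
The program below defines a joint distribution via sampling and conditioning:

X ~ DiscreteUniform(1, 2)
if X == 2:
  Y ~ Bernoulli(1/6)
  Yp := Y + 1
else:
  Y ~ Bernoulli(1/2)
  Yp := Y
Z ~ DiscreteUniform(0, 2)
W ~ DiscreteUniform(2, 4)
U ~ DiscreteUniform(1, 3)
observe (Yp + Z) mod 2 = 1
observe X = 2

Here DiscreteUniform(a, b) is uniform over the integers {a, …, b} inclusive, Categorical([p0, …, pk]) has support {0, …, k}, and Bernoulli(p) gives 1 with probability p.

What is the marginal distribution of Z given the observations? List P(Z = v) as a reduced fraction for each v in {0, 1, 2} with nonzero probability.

P(Z=0) = 5/11, P(Z=1) = 1/11, P(Z=2) = 5/11

Enumerate traces; 27 have nonzero weight after conditioning:
  (X=2, Y=0, Z=0, W=2, U=1) weight 5/324
  (X=2, Y=0, Z=0, W=2, U=2) weight 5/324
  (X=2, Y=0, Z=0, W=2, U=3) weight 5/324
  (X=2, Y=0, Z=0, W=3, U=1) weight 5/324
  (X=2, Y=0, Z=0, W=3, U=2) weight 5/324
  (X=2, Y=0, Z=0, W=3, U=3) weight 5/324
  (X=2, Y=0, Z=0, W=4, U=1) weight 5/324
  (X=2, Y=0, Z=0, W=4, U=2) weight 5/324
  (X=2, Y=0, Z=2, W=2, U=1) weight 5/324
  (X=2, Y=1, Z=1, W=2, U=1) weight 1/324
  … 17 more
Group by Z:
  weight(Z=0) = 5/36
  weight(Z=1) = 1/36
  weight(Z=2) = 5/36
Total weight = 5/36 + 1/36 + 5/36 = 11/36
P(Z=0 | obs) = 5/36 / 11/36 = 5/11
P(Z=1 | obs) = 1/36 / 11/36 = 1/11
P(Z=2 | obs) = 5/36 / 11/36 = 5/11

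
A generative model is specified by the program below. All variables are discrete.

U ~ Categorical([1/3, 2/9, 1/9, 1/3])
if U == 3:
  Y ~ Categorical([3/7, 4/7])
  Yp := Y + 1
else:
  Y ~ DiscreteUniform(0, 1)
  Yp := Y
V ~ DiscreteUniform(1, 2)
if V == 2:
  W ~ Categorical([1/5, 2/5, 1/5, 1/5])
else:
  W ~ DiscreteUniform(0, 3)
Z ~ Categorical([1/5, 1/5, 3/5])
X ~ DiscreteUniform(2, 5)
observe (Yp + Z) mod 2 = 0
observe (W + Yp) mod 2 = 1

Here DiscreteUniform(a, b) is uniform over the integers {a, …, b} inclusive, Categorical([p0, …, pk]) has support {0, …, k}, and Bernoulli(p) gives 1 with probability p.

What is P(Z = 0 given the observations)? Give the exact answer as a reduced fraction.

P(Z = 0 | obs) = 121/574

Enumerate traces; 192 have nonzero weight after conditioning:
  (U=0, Y=0, V=1, W=1, Z=0, X=2) weight 1/960
  (U=0, Y=0, V=1, W=1, Z=0, X=3) weight 1/960
  (U=0, Y=0, V=1, W=1, Z=0, X=4) weight 1/960
  (U=0, Y=0, V=1, W=1, Z=0, X=5) weight 1/960
  (U=0, Y=0, V=1, W=1, Z=2, X=2) weight 1/320
  (U=0, Y=0, V=1, W=1, Z=2, X=3) weight 1/320
  (U=0, Y=0, V=1, W=1, Z=2, X=4) weight 1/320
  (U=0, Y=0, V=1, W=1, Z=2, X=5) weight 1/320
  (U=0, Y=1, V=1, W=0, Z=1, X=2) weight 1/960
  … 183 more
Group by Z:
  weight(Z=0) = 121/2100
  weight(Z=1) = 3/70
  weight(Z=2) = 121/700
Total weight = 121/2100 + 3/70 + 121/700 = 41/150
P(Z=0 | obs) = 121/2100 / 41/150 = 121/574
P(Z=1 | obs) = 3/70 / 41/150 = 45/287
P(Z=2 | obs) = 121/700 / 41/150 = 363/574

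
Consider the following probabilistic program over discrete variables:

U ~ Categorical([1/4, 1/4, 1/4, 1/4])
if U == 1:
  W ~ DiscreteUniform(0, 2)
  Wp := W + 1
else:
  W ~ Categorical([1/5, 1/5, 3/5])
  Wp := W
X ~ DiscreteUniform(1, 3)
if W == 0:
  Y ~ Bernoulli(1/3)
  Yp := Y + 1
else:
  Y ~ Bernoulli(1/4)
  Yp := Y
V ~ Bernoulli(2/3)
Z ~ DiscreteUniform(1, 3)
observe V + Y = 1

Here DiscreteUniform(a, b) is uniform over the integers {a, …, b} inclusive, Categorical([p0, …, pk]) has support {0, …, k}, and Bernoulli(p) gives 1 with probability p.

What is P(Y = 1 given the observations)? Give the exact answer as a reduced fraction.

P(Y = 1 | obs) = 97/623

Enumerate traces; 216 have nonzero weight after conditioning:
  (U=0, W=0, X=1, Y=0, V=1, Z=1) weight 1/405
  (U=0, W=0, X=1, Y=0, V=1, Z=2) weight 1/405
  (U=0, W=0, X=1, Y=0, V=1, Z=3) weight 1/405
  (U=0, W=0, X=1, Y=1, V=0, Z=1) weight 1/1620
  (U=0, W=0, X=1, Y=1, V=0, Z=2) weight 1/1620
  (U=0, W=0, X=1, Y=1, V=0, Z=3) weight 1/1620
  (U=0, W=0, X=2, Y=0, V=1, Z=1) weight 1/405
  (U=0, W=0, X=2, Y=0, V=1, Z=2) weight 1/405
  … 208 more
Group by Y:
  weight(Y=0) = 263/540
  weight(Y=1) = 97/1080
Total weight = 263/540 + 97/1080 = 623/1080
P(Y=0 | obs) = 263/540 / 623/1080 = 526/623
P(Y=1 | obs) = 97/1080 / 623/1080 = 97/623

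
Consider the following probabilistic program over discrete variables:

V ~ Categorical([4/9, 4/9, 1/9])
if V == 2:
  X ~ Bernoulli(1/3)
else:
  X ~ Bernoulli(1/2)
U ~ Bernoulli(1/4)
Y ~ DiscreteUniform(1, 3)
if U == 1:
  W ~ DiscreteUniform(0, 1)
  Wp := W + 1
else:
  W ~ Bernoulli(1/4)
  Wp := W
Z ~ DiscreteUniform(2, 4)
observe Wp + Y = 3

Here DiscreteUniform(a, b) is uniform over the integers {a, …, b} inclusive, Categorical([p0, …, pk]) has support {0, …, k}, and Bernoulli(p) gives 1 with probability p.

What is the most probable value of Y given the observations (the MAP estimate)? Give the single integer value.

argmax_v P(Y = v | obs) = 3

Enumerate traces; 72 have nonzero weight after conditioning:
  (V=0, X=0, U=0, Y=2, W=1, Z=2) weight 1/216
  (V=0, X=0, U=0, Y=2, W=1, Z=3) weight 1/216
  (V=0, X=0, U=0, Y=2, W=1, Z=4) weight 1/216
  (V=0, X=0, U=0, Y=3, W=0, Z=2) weight 1/72
  (V=0, X=0, U=0, Y=3, W=0, Z=3) weight 1/72
  (V=0, X=0, U=0, Y=3, W=0, Z=4) weight 1/72
  (V=0, X=0, U=1, Y=1, W=1, Z=2) weight 1/324
  (V=0, X=0, U=1, Y=1, W=1, Z=3) weight 1/324
  … 64 more
Group by Y:
  weight(Y=1) = 1/24
  weight(Y=2) = 5/48
  weight(Y=3) = 3/16
Total weight = 1/24 + 5/48 + 3/16 = 1/3
P(Y=1 | obs) = 1/24 / 1/3 = 1/8
P(Y=2 | obs) = 5/48 / 1/3 = 5/16
P(Y=3 | obs) = 3/16 / 1/3 = 9/16
argmax = 3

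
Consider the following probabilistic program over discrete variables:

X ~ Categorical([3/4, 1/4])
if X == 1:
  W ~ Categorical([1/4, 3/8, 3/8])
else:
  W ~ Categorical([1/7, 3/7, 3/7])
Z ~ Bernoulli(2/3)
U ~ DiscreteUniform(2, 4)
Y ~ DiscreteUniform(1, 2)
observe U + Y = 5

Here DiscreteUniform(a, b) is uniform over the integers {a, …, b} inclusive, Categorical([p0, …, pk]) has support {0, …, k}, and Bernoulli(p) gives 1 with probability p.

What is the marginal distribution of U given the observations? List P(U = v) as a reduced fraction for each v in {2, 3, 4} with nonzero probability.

Enumerate traces; 24 have nonzero weight after conditioning:
  (X=0, W=0, Z=0, U=3, Y=2) weight 1/168
  (X=0, W=0, Z=0, U=4, Y=1) weight 1/168
  (X=0, W=0, Z=1, U=3, Y=2) weight 1/84
  (X=0, W=0, Z=1, U=4, Y=1) weight 1/84
  (X=0, W=1, Z=0, U=3, Y=2) weight 1/56
  (X=0, W=1, Z=0, U=4, Y=1) weight 1/56
  (X=0, W=1, Z=1, U=3, Y=2) weight 1/28
  (X=0, W=1, Z=1, U=4, Y=1) weight 1/28
  … 16 more
Group by U:
  weight(U=3) = 1/6
  weight(U=4) = 1/6
Total weight = 1/6 + 1/6 = 1/3
P(U=3 | obs) = 1/6 / 1/3 = 1/2
P(U=4 | obs) = 1/6 / 1/3 = 1/2

P(U=3) = 1/2, P(U=4) = 1/2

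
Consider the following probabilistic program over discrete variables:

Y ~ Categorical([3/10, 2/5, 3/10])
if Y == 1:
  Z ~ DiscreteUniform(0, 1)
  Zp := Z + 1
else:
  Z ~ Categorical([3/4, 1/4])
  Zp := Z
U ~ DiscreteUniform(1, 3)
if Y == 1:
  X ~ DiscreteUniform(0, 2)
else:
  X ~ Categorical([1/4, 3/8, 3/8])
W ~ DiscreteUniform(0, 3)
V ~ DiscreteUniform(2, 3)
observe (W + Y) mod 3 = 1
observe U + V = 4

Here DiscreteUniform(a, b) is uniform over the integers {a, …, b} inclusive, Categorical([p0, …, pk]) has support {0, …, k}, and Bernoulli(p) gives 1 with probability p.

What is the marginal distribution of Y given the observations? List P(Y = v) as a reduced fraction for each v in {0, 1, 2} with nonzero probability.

Enumerate traces; 48 have nonzero weight after conditioning:
  (Y=0, Z=0, U=1, X=0, W=1, V=3) weight 3/1280
  (Y=0, Z=0, U=1, X=1, W=1, V=3) weight 9/2560
  (Y=0, Z=0, U=1, X=2, W=1, V=3) weight 9/2560
  (Y=0, Z=0, U=2, X=0, W=1, V=2) weight 3/1280
  (Y=0, Z=0, U=2, X=1, W=1, V=2) weight 9/2560
  (Y=0, Z=0, U=2, X=2, W=1, V=2) weight 9/2560
  (Y=0, Z=1, U=1, X=0, W=1, V=3) weight 1/1280
  (Y=0, Z=1, U=1, X=1, W=1, V=3) weight 3/2560
  (Y=1, Z=0, U=1, X=0, W=0, V=3) weight 1/360
  (Y=2, Z=0, U=1, X=0, W=2, V=3) weight 3/1280
  … 38 more
Group by Y:
  weight(Y=0) = 1/40
  weight(Y=1) = 1/15
  weight(Y=2) = 1/40
Total weight = 1/40 + 1/15 + 1/40 = 7/60
P(Y=0 | obs) = 1/40 / 7/60 = 3/14
P(Y=1 | obs) = 1/15 / 7/60 = 4/7
P(Y=2 | obs) = 1/40 / 7/60 = 3/14

P(Y=0) = 3/14, P(Y=1) = 4/7, P(Y=2) = 3/14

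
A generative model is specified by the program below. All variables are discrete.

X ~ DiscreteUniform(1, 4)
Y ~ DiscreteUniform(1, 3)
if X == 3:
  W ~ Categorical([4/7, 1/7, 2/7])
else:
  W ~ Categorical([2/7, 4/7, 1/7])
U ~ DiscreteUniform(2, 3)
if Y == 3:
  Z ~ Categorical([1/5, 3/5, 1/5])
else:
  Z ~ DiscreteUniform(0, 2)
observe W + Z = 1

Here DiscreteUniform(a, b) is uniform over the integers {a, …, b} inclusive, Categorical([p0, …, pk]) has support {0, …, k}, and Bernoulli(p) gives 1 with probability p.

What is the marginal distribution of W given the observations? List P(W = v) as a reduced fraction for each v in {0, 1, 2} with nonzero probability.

Enumerate traces; 48 have nonzero weight after conditioning:
  (X=1, Y=1, W=0, U=2, Z=1) weight 1/252
  (X=1, Y=1, W=0, U=3, Z=1) weight 1/252
  (X=1, Y=1, W=1, U=2, Z=0) weight 1/126
  (X=1, Y=1, W=1, U=3, Z=0) weight 1/126
  (X=1, Y=2, W=0, U=2, Z=1) weight 1/252
  (X=1, Y=2, W=0, U=3, Z=1) weight 1/252
  (X=1, Y=2, W=1, U=2, Z=0) weight 1/126
  (X=1, Y=2, W=1, U=3, Z=0) weight 1/126
  … 40 more
Group by W:
  weight(W=0) = 19/126
  weight(W=1) = 169/1260
Total weight = 19/126 + 169/1260 = 359/1260
P(W=0 | obs) = 19/126 / 359/1260 = 190/359
P(W=1 | obs) = 169/1260 / 359/1260 = 169/359

P(W=0) = 190/359, P(W=1) = 169/359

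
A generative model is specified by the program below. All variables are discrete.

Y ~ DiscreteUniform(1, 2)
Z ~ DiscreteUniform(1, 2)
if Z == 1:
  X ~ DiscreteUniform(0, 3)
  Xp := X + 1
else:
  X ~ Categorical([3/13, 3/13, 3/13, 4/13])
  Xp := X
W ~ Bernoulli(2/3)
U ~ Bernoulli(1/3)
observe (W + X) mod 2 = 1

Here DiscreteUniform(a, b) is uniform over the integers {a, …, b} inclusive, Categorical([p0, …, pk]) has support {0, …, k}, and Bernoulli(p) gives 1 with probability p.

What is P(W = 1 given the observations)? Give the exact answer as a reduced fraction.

P(W = 1 | obs) = 50/77

Enumerate traces; 32 have nonzero weight after conditioning:
  (Y=1, Z=1, X=0, W=1, U=0) weight 1/36
  (Y=1, Z=1, X=0, W=1, U=1) weight 1/72
  (Y=1, Z=1, X=1, W=0, U=0) weight 1/72
  (Y=1, Z=1, X=1, W=0, U=1) weight 1/144
  (Y=1, Z=1, X=2, W=1, U=0) weight 1/36
  (Y=1, Z=1, X=2, W=1, U=1) weight 1/72
  (Y=1, Z=1, X=3, W=0, U=0) weight 1/72
  (Y=1, Z=1, X=3, W=0, U=1) weight 1/144
  … 24 more
Group by W:
  weight(W=0) = 9/52
  weight(W=1) = 25/78
Total weight = 9/52 + 25/78 = 77/156
P(W=0 | obs) = 9/52 / 77/156 = 27/77
P(W=1 | obs) = 25/78 / 77/156 = 50/77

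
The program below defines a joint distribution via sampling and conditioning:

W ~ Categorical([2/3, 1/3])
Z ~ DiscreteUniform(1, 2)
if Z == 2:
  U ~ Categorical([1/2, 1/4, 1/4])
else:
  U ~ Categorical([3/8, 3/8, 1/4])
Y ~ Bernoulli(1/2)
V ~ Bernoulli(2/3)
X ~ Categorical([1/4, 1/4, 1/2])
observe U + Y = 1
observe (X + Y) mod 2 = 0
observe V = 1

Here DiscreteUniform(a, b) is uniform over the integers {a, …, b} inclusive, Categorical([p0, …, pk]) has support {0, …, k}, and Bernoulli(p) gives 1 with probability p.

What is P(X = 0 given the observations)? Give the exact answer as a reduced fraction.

Enumerate traces; 12 have nonzero weight after conditioning:
  (W=0, Z=1, U=0, Y=1, V=1, X=1) weight 1/96
  (W=0, Z=1, U=1, Y=0, V=1, X=0) weight 1/96
  (W=0, Z=1, U=1, Y=0, V=1, X=2) weight 1/48
  (W=0, Z=2, U=0, Y=1, V=1, X=1) weight 1/72
  (W=0, Z=2, U=1, Y=0, V=1, X=0) weight 1/144
  (W=0, Z=2, U=1, Y=0, V=1, X=2) weight 1/72
  (W=1, Z=1, U=0, Y=1, V=1, X=1) weight 1/192
  (W=1, Z=1, U=1, Y=0, V=1, X=0) weight 1/192
  … 4 more
Group by X:
  weight(X=0) = 5/192
  weight(X=1) = 7/192
  weight(X=2) = 5/96
Total weight = 5/192 + 7/192 + 5/96 = 11/96
P(X=0 | obs) = 5/192 / 11/96 = 5/22
P(X=1 | obs) = 7/192 / 11/96 = 7/22
P(X=2 | obs) = 5/96 / 11/96 = 5/11

P(X = 0 | obs) = 5/22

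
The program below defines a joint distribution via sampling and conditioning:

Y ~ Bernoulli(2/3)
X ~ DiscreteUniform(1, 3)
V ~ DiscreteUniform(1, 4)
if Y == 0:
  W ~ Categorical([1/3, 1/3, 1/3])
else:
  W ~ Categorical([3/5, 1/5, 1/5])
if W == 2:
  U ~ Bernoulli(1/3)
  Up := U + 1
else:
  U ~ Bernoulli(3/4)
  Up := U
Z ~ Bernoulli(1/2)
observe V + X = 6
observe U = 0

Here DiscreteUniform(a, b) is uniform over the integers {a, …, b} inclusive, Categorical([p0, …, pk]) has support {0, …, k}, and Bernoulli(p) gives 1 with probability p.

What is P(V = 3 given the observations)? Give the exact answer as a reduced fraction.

Enumerate traces; 24 have nonzero weight after conditioning:
  (Y=0, X=2, V=4, W=0, U=0, Z=0) weight 1/864
  (Y=0, X=2, V=4, W=0, U=0, Z=1) weight 1/864
  (Y=0, X=2, V=4, W=1, U=0, Z=0) weight 1/864
  (Y=0, X=2, V=4, W=1, U=0, Z=1) weight 1/864
  (Y=0, X=2, V=4, W=2, U=0, Z=0) weight 1/324
  (Y=0, X=2, V=4, W=2, U=0, Z=1) weight 1/324
  (Y=0, X=3, V=3, W=0, U=0, Z=0) weight 1/864
  (Y=0, X=3, V=3, W=0, U=0, Z=1) weight 1/864
  … 16 more
Group by V:
  weight(V=3) = 19/648
  weight(V=4) = 19/648
Total weight = 19/648 + 19/648 = 19/324
P(V=3 | obs) = 19/648 / 19/324 = 1/2
P(V=4 | obs) = 19/648 / 19/324 = 1/2

P(V = 3 | obs) = 1/2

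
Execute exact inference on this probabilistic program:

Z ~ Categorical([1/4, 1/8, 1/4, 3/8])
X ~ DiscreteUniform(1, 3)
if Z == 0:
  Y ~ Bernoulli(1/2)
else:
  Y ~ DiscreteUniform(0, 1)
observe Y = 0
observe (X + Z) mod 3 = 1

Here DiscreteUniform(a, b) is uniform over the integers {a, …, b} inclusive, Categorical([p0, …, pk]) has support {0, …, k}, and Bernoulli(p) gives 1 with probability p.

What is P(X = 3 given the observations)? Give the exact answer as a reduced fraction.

Enumerate traces; 4 have nonzero weight after conditioning:
  (Z=0, X=1, Y=0) weight 1/24
  (Z=1, X=3, Y=0) weight 1/48
  (Z=2, X=2, Y=0) weight 1/24
  (Z=3, X=1, Y=0) weight 1/16
Group by X:
  weight(X=1) = 5/48
  weight(X=2) = 1/24
  weight(X=3) = 1/48
Total weight = 5/48 + 1/24 + 1/48 = 1/6
P(X=1 | obs) = 5/48 / 1/6 = 5/8
P(X=2 | obs) = 1/24 / 1/6 = 1/4
P(X=3 | obs) = 1/48 / 1/6 = 1/8

P(X = 3 | obs) = 1/8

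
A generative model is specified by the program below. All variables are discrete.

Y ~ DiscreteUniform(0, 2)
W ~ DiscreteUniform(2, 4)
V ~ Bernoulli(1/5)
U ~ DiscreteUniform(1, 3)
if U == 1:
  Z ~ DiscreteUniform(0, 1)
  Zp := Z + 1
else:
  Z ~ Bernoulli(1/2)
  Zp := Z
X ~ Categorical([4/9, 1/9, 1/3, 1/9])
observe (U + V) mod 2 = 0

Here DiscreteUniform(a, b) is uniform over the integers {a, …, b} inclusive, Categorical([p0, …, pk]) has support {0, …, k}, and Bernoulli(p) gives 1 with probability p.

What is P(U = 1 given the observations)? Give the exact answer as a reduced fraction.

Enumerate traces; 216 have nonzero weight after conditioning:
  (Y=0, W=2, V=0, U=2, Z=0, X=0) weight 8/1215
  (Y=0, W=2, V=0, U=2, Z=0, X=1) weight 2/1215
  (Y=0, W=2, V=0, U=2, Z=0, X=2) weight 2/405
  (Y=0, W=2, V=0, U=2, Z=0, X=3) weight 2/1215
  (Y=0, W=2, V=0, U=2, Z=1, X=0) weight 8/1215
  (Y=0, W=2, V=0, U=2, Z=1, X=1) weight 2/1215
  (Y=0, W=2, V=0, U=2, Z=1, X=2) weight 2/405
  (Y=0, W=2, V=0, U=2, Z=1, X=3) weight 2/1215
  (Y=0, W=2, V=1, U=1, Z=0, X=0) weight 2/1215
  (Y=0, W=2, V=1, U=3, Z=0, X=0) weight 2/1215
  … 206 more
Group by U:
  weight(U=1) = 1/15
  weight(U=2) = 4/15
  weight(U=3) = 1/15
Total weight = 1/15 + 4/15 + 1/15 = 2/5
P(U=1 | obs) = 1/15 / 2/5 = 1/6
P(U=2 | obs) = 4/15 / 2/5 = 2/3
P(U=3 | obs) = 1/15 / 2/5 = 1/6

P(U = 1 | obs) = 1/6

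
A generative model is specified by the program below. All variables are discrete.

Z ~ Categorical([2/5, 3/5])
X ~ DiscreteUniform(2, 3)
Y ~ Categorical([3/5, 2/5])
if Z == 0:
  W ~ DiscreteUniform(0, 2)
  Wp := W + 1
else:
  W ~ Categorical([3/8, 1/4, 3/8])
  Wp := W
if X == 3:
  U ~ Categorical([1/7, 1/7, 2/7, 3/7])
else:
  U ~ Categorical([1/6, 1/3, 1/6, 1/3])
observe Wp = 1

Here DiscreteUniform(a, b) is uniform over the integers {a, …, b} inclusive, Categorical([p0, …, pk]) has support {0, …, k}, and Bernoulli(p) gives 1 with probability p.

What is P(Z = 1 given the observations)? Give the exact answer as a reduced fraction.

Enumerate traces; 32 have nonzero weight after conditioning:
  (Z=0, X=2, Y=0, W=0, U=0) weight 1/150
  (Z=0, X=2, Y=0, W=0, U=1) weight 1/75
  (Z=0, X=2, Y=0, W=0, U=2) weight 1/150
  (Z=0, X=2, Y=0, W=0, U=3) weight 1/75
  (Z=0, X=2, Y=1, W=0, U=0) weight 1/225
  (Z=0, X=2, Y=1, W=0, U=1) weight 2/225
  (Z=0, X=2, Y=1, W=0, U=2) weight 1/225
  (Z=0, X=2, Y=1, W=0, U=3) weight 2/225
  (Z=1, X=2, Y=0, W=1, U=0) weight 3/400
  … 23 more
Group by Z:
  weight(Z=0) = 2/15
  weight(Z=1) = 3/20
Total weight = 2/15 + 3/20 = 17/60
P(Z=0 | obs) = 2/15 / 17/60 = 8/17
P(Z=1 | obs) = 3/20 / 17/60 = 9/17

P(Z = 1 | obs) = 9/17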